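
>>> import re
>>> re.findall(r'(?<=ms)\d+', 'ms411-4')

The positive lookaround only admits positions where the adjacent text matches; those characters stay outside the span.
No capturing groups, so `findall` returns the 1 full match string.

['411']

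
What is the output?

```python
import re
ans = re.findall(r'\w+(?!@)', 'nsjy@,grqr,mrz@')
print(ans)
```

The negative lookahead/lookbehind blocks any match where the forbidden context is present.
Matches: at [0:3] → 'nsj'; at [6:10] → 'grqr'; at [11:13] → 'mr'.
No capturing groups, so `findall` returns the 3 full match strings.

['nsj', 'grqr', 'mr']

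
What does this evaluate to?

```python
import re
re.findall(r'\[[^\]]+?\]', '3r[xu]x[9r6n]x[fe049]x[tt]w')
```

Scanning left to right: at [2:6] → '[xu]'; at [7:13] → '[9r6n]'; at [14:21] → '[fe049]'; at [22:26] → '[tt]'.
Since nothing is captured, `findall` lists the 4 matched substrings directly.

['[xu]', '[9r6n]', '[fe049]', '[tt]']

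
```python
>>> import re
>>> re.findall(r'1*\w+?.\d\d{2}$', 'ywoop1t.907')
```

['ywoop1t.907']

Pattern: zero or more of the literal '1', then one or more of a word character (lazy), then any character; then a digit, then exactly 2 of a digit; then anchored at the end.
With no groups in the pattern, `findall` gives back each whole match — 1 here.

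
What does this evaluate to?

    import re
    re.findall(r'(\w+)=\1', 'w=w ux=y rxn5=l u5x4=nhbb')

`\1` has to match the exact text group 1 already captured.
Because there's exactly one group, `findall` drops the full match and keeps group 1 from the one hit.

['w']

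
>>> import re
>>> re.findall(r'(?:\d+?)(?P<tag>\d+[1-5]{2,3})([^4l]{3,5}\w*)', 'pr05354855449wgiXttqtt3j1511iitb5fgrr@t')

The pattern matches one or more of a digit (lazy) (non-capturing group); then one or more of a digit, then 2 to 3 of a character in [1-5] (captured as 'tag'); then 3 to 5 of any character except [4l], then zero or more of a word character (captured).
The `?` after the quantifier makes it lazy — it takes as little as possible before letting the rest of the pattern try.
Matches: at [2:37] match '05354855449wgiXttqtt3j1511iitb5fgrr', groups = ('535485544', '9wgiXttqtt3j1511iitb5fgrr').
2 groups means the one result is a tuple of 2 captured strings — 1 here.

[('535485544', '9wgiXttqtt3j1511iitb5fgrr')]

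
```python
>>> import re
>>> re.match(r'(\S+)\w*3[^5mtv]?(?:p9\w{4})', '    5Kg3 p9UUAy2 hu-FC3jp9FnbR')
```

Pattern: one or more of a non-whitespace character (captured); then zero or more of a word character, then the literal '3', then optionally any character except [5mtv]; then the literal 'p9', then exactly 4 of a word character (non-capturing group).
`re.match` won't scan ahead — the pattern has to work from the very first character.
Here the string doesn't start with a match, so the call returns None.

None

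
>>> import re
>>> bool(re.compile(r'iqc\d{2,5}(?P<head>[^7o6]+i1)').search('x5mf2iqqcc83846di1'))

False

This matches the literal 'iqc', then 2 to 5 of a digit; then one or more of any character except [7o6], then the literal 'i1' (captured as 'head').
Unlike `match`, `search` isn't anchored — it looks for the pattern anywhere in the string.
Here the pattern never matches, so the call returns None, and `bool(None)` is False.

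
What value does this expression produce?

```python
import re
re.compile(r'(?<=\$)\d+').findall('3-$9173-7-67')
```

Because the assertion is zero-width, the text it checks is not consumed and won't appear in the result.
Scanning left to right: at [3:7] → '9173'.
Since nothing is captured, `findall` lists the 1 matched substring directly.

['9173']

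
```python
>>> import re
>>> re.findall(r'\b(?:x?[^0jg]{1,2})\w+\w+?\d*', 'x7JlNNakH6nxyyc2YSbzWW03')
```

No capturing groups, so `findall` returns the 1 full match string.

['x7JlNNakH6nxyyc2YSbzWW03']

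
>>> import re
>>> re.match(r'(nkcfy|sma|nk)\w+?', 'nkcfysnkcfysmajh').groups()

The match spans [0:6] → 'nkcfys'.
Captured: group 1 = 'nkcfy'.

('nkcfy',)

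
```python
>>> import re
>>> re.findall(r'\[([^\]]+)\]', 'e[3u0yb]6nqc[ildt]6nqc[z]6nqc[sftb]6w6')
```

['3u0yb', 'ildt', 'z', 'sftb']

With a single group, `findall` returns only what that group captured — 4 items.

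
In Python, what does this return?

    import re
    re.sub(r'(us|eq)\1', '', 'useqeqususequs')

'usequs'

`\1` is not a pattern — it's the concrete string captured by group 1, re-applied verbatim.
Matches: at [2:6] → 'eqeq'; at [6:10] → 'usus'.
Every occurrence is swapped for ''.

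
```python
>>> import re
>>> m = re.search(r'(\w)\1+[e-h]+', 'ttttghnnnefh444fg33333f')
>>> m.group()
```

'ttttgh'

A backreference is literal: `\1` must see the identical characters the first group matched.
The match spans [0:6] → 'ttttgh'.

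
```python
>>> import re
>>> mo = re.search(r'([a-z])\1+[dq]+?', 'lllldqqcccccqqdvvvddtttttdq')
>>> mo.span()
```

(0, 5)

`\1` is not a pattern — it's the concrete string captured by group 1, re-applied verbatim.
The match spans [0:5] → 'lllld'.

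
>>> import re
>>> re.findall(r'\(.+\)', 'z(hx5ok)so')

['(hx5ok)']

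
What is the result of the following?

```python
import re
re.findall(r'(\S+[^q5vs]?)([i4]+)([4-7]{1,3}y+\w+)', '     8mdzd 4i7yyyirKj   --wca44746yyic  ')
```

[('8mdzd ', '4i', '7yyyirKj'), ('--wca447', '4', '6yyic')]

Pattern: one or more of a non-whitespace character, then optionally any character except [q5vs] (captured); then one or more of one of [i4] (captured); then 1 to 3 of a character in [4-7], then one or more of a literal 'y', then one or more of a word character (captured).
Matches: at [5:21] match '8mdzd 4i7yyyirKj', groups = ('8mdzd ', '4i', '7yyyirKj'); at [24:38] match '--wca44746yyic', groups = ('--wca447', '4', '6yyic').
Multiple groups make `findall` return tuples — one 3-tuple for each match.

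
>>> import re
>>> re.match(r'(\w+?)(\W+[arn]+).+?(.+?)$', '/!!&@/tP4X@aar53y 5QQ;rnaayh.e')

None

`re.match` only tries the pattern at the start of the string.
Here position 0 doesn't satisfy it, so the call returns None.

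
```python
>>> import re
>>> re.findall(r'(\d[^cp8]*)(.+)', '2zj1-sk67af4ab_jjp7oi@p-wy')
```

[('2zj1-sk67af4ab_jj', 'p7oi@p-wy')]

Multiple groups make `findall` return tuples — one 2-tuple for the one match.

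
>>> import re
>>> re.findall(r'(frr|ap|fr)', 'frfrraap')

Alternation tries branches left to right and keeps the first one that lets the overall match succeed at that position.
Scanning left to right: at [0:2] match 'fr', group 1 = 'fr'; at [2:5] match 'frr', group 1 = 'frr'; at [6:8] match 'ap', group 1 = 'ap'.
Because there's exactly one group, `findall` drops the full match and keeps group 1 from each hit.

['fr', 'frr', 'ap']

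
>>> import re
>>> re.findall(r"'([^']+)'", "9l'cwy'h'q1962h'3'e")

['cwy', 'q1962h']

Scanning left to right: at [2:7] match "'cwy'", group 1 = 'cwy'; at [8:16] match "'q1962h'", group 1 = 'q1962h'.
Because there's exactly one group, `findall` drops the full match and keeps group 1 from each hit.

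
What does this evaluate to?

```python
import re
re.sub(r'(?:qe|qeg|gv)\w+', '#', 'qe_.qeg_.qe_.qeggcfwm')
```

'#.#.#.#'

Matches: at [0:3] → 'qe_'; at [4:8] → 'qeg_'; at [9:12] → 'qe_'; at [13:21] → 'qeggcfwm'.
`sub` substitutes '#' at each match site.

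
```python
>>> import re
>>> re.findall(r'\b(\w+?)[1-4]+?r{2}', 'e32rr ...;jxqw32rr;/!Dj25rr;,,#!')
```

['e', 'jxqw']

A non-greedy quantifier consumes as few characters as it can — just enough that the remainder of the pattern still matches from where it stops; whatever follows it matches normally.
`findall` collects group 1 from each match (2 total).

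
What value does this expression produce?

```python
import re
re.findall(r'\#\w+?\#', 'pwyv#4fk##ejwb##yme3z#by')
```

Scanning left to right: at [4:9] → '#4fk#'; at [9:15] → '#ejwb#'; at [15:22] → '#yme3z#'.
No capturing groups, so `findall` returns the 3 full match strings.

['#4fk#', '#ejwb#', '#yme3z#']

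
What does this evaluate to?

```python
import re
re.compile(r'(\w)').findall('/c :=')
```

This matches a word character (captured).
Matches: at [1:2] match 'c', group 1 = 'c'.
With a single group, `findall` returns only what that group captured — 1 item.

['c']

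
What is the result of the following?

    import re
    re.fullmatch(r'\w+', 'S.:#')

None

For `fullmatch`, every character of the input must be accounted for by the pattern.
Here the pattern can't cover the whole string, so the call returns None.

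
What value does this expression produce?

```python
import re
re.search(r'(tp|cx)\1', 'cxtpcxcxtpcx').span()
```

`\1` is not a pattern — it's the concrete string captured by group 1, re-applied verbatim.
Unlike `match`, `search` isn't anchored — it looks for the pattern anywhere in the string.
The match spans [4:8] → 'cxcx'.
Captured: group 1 = 'cx'.

(4, 8)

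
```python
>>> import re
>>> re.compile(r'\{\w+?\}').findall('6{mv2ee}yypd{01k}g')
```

Scanning left to right: at [1:8] → '{mv2ee}'; at [12:17] → '{01k}'.
With no groups in the pattern, `findall` gives back each whole match — 2 here.

['{mv2ee}', '{01k}']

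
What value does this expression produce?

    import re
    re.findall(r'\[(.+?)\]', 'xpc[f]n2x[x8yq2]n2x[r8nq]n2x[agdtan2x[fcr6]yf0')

The `?` after the quantifier makes it lazy — it takes as little as possible before letting the rest of the pattern try.
Scanning left to right: at [3:6] match '[f]', group 1 = 'f'; at [9:16] match '[x8yq2]', group 1 = 'x8yq2'; at [19:25] match '[r8nq]', group 1 = 'r8nq'; at [28:43] match '[agdtan2x[fcr6]', group 1 = 'agdtan2x[fcr6'.
With a single group, `findall` returns only what that group captured — 4 items.

['f', 'x8yq2', 'r8nq', 'agdtan2x[fcr6']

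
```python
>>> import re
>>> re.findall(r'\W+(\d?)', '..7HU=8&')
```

['7', '8', '']

The pattern matches one or more of a non-word character; then optionally a digit (captured).
Scanning left to right: at [0:3] match '..7', group 1 = '7'; at [5:7] match '=8', group 1 = '8'; at [7:8] match '&', group 1 = ''.
Because there's exactly one group, `findall` drops the full match and keeps group 1 from each hit.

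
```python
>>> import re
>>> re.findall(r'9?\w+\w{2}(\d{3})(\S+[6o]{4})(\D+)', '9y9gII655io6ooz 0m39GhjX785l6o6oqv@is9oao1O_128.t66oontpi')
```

The pattern matches optionally a literal '9', then one or more of a word character, then exactly 2 of a word character; then exactly 3 of a digit (captured); then one or more of a non-whitespace character, then exactly 4 of one of [6o] (captured); then one or more of a non-digit (captured).
Walking the string: at [0:16] match '9y9gII655io6ooz ', groups = ('655', 'io6oo', 'z '); at [16:57] match '0m39GhjX785l6o6oqv@is9oao1O_128.t66oontpi', groups = ('785', 'l6o6oqv@is9oao1O_128.t66oo', 'ntpi').
Multiple groups make `findall` return tuples — one 3-tuple for each match.

[('655', 'io6oo', 'z '), ('785', 'l6o6oqv@is9oao1O_128.t66oo', 'ntpi')]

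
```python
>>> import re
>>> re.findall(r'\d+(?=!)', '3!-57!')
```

['3', '57']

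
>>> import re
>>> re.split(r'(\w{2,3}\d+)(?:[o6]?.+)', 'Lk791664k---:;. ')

['', 'Lk791664', '']

Pattern: 2 to 3 of a word character, then one or more of a digit (captured); then optionally one of [o6], then one or more of any character (non-capturing group).
Matches to split on: at [0:16] → 'Lk791664k---:;. '.
With a capturing group present, the delimiter's captured portion is kept in the result list.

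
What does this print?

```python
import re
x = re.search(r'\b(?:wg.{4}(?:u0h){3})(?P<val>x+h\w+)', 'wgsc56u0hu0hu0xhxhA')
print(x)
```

None

Pattern: a word boundary (`\b`, zero-width); then the literal 'wg', then exactly 4 of any character, then the literal 'u0h' repeated 3 times (non-capturing group); then one or more of a literal 'x', then a literal 'h', then one or more of a word character (captured as 'val').
Unlike `match`, `search` isn't anchored — it looks for the pattern anywhere in the string.
Here nothing in the string fits, so the call returns None.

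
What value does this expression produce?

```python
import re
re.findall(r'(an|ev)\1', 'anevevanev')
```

['ev']

A backreference is literal: `\1` must see the identical characters the first group matched.
Matches: at [2:6] match 'evev', group 1 = 'ev'.
Because there's exactly one group, `findall` drops the full match and keeps group 1 from the one hit.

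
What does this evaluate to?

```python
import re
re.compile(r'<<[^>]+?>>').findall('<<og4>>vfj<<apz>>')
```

Since nothing is captured, `findall` lists the 2 matched substrings directly.

['<<og4>>', '<<apz>>']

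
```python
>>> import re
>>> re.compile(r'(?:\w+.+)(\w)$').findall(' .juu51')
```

The pattern matches one or more of a word character, then one or more of any character (non-capturing group); then a word character (captured); then anchored at the end.
Matches: at [2:7] match 'juu51', group 1 = '1'.
Because there's exactly one group, `findall` drops the full match and keeps group 1 from the one hit.

['1']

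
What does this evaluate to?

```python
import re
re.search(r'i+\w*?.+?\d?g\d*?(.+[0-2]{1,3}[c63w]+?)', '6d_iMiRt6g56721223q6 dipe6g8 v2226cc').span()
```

(3, 34)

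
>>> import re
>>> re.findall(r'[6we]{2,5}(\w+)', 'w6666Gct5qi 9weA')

This matches 2 to 5 of one of [6we]; then one or more of a word character (captured).
Walking the string: at [0:11] match 'w6666Gct5qi', group 1 = 'Gct5qi'; at [13:16] match 'weA', group 1 = 'A'.
With a single group, `findall` returns only what that group captured — 2 items.

['Gct5qi', 'A']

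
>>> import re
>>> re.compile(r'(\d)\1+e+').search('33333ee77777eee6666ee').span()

(0, 7)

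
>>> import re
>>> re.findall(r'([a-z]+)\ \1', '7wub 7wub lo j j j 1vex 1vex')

['j']

A backreference is literal: `\1` must see the identical characters the first group matched.
Walking the string: at [13:16] match 'j j', group 1 = 'j'.
One capturing group, so `findall` returns just the captured substring from the one match — 1 in all.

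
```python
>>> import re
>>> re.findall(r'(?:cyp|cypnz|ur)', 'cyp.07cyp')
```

Walking the string: at [0:3] → 'cyp'; at [6:9] → 'cyp'.
`findall` yields the raw match text (2 of them) because the pattern has no groups.

['cyp', 'cyp']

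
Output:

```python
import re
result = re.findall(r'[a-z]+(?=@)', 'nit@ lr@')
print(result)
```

Lookahead/lookbehind check context without consuming it, so the matched span excludes the asserted characters.
`findall` yields the raw match text (2 of them) because the pattern has no groups.

['nit', 'lr']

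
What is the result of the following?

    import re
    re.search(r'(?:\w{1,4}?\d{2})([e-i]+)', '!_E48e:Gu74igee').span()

(1, 6)

Pattern: 1 to 4 of a word character (lazy), then exactly 2 of a digit (non-capturing group); then one or more of a character in [e-i] (captured).
`search` walks the string left to right and returns the first match it finds.
The match spans [1:6] → '_E48e'.
Captured: group 1 = 'e'.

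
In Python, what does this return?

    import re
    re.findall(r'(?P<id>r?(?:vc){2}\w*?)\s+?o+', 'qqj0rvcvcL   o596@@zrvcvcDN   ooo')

This matches optionally a literal 'r', then the literal 'vc' repeated 2 times, then zero or more of a word character (lazy) (captured as 'id'); then one or more of whitespace (lazy), then one or more of the literal 'o'.
With a single group, `findall` returns only what that group captured — 2 items.

['rvcvcL', 'rvcvcDN']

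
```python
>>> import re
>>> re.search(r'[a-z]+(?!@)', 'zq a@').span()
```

(0, 2)

A negative assertion filters positions out without eating any characters.
The match spans [0:2] → 'zq'.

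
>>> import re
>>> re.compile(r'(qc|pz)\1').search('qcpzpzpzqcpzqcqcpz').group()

'pzpz'

The backreference `\1` re-matches whatever the first group consumed, character for character.
The match spans [2:6] → 'pzpz'.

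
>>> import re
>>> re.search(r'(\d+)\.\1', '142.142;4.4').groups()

('142',)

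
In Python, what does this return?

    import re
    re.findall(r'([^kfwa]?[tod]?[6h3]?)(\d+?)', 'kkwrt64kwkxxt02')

The pattern matches optionally any character except [kfwa], then optionally one of [tod], then optionally one of [6h3] (captured); then one or more of a digit (lazy) (captured).
Lazy quantifiers expand one character at a time until the remainder of the pattern can match.
Walking the string: at [3:7] match 'rt64', groups = ('rt6', '4'); at [11:14] match 'xt0', groups = ('xt', '0'); at [14:15] match '2', groups = ('', '2').
Multiple groups make `findall` return tuples — one 2-tuple for each match.

[('rt6', '4'), ('xt', '0'), ('', '2')]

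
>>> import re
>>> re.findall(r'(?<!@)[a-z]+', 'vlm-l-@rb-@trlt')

['vlm', 'l', 'b', 'rlt']

`(?!…)`/`(?<!…)` only lets a position through if the neighbouring text does NOT match; no characters are consumed.
Matches: at [0:3] → 'vlm'; at [4:5] → 'l'; at [8:9] → 'b'; at [12:15] → 'rlt'.
`findall` yields the raw match text (4 of them) because the pattern has no groups.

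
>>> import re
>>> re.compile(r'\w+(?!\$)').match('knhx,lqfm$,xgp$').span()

(0, 4)

`match` is anchored at position 0; if the pattern doesn't fit there, it returns None.
The match spans [0:4] → 'knhx'.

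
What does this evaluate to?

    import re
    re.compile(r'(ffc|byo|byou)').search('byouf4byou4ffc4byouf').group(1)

'byo'

The match spans [0:3] → 'byo'.
Captured: group 1 = 'byo'.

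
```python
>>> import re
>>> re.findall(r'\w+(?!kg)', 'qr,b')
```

['qr', 'b']

Because the assertion is negative and zero-width, positions next to the forbidden text are skipped.
Scanning left to right: at [0:2] → 'qr'; at [3:4] → 'b'.
Since nothing is captured, `findall` lists the 2 matched substrings directly.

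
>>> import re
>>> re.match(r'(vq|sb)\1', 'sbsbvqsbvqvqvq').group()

'sbsb'

`\1` has to match the exact text group 1 already captured.
`re.match` only tries the pattern at the start of the string.
The match spans [0:4] → 'sbsb'.
Captured: group 1 = 'sb'.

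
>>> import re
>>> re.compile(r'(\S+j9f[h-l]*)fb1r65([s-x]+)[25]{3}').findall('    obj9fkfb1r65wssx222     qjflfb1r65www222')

[('obj9fk', 'wssx')]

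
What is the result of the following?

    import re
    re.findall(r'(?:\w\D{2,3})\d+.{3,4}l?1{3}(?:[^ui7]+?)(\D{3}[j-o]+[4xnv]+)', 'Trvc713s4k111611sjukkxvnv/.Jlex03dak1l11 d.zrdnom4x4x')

A `+?`/`*?`/`{m,n}?` starts at its minimum and grows only as far as needed for what follows to match.
`findall` collects group 1 from the one match (1 total).

['sjukkxvnv']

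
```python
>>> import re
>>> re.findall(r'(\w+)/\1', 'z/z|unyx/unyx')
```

`\1` has to match the exact text group 1 already captured.
Matches: at [0:3] match 'z/z', group 1 = 'z'; at [4:13] match 'unyx/unyx', group 1 = 'unyx'.
`findall` collects group 1 from each match (2 total).

['z', 'unyx']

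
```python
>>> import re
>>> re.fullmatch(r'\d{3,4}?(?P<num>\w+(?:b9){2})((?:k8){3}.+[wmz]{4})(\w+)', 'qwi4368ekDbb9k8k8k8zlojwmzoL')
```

None

The pattern matches 3 to 4 of a digit (lazy); then one or more of a word character, then the literal 'b9' repeated 2 times (captured as 'num'); then the literal 'k8' repeated 3 times, then one or more of any character, then exactly 4 of one of [wmz] (captured); then one or more of a word character (captured).
`fullmatch` succeeds only if the pattern covers the string from start to end.
Here there's no way to consume every character, so the call returns None.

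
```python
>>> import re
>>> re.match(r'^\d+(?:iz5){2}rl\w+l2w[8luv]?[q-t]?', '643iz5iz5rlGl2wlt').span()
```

Pattern: anchored at the start of the string; then one or more of a digit; then the literal 'iz5' repeated 2 times, then the literal 'rl', then one or more of a word character; then the literal 'l2w', then optionally one of [8luv], then optionally a character in [q-t].
`re.match` won't scan ahead — the pattern has to work from the very first character.
The match spans [0:17] → '643iz5iz5rlGl2wlt'.

(0, 17)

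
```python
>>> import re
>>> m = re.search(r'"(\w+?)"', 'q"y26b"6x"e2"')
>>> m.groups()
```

('y26b',)

`re.search` tries every starting position until one works.
The match spans [1:7] → '"y26b"'.
Captured: group 1 = 'y26b'.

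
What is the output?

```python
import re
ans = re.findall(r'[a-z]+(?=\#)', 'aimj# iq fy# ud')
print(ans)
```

['aimj', 'fy']

The lookaround is zero-width — it requires the adjacent text to match without consuming it, so the asserted text isn't part of the match.
No capturing groups, so `findall` returns the 2 full match strings.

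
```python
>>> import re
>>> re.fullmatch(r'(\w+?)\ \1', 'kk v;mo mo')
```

A backreference is literal: `\1` must see the identical characters the first group matched.
`re.fullmatch` is like wrapping the pattern in `^…$` (in single-line mode).
Here the string isn't matched end-to-end, so the call returns None.

None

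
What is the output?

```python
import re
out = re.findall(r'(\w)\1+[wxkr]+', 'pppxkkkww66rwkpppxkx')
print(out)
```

After group 1 captures some text, `\1` only succeeds where that same text appears again.
Scanning left to right: at [0:9] match 'pppxkkkww', group 1 = 'p'; at [9:14] match '66rwk', group 1 = '6'; at [14:20] match 'pppxkx', group 1 = 'p'.
One capturing group, so `findall` returns just the captured substring from each match — 3 in all.

['p', '6', 'p']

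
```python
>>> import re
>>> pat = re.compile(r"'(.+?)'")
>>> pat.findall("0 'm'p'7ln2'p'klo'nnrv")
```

['m', '7ln2', 'klo']

With the lazy modifier that quantifier settles for the fewest repetitions that let the rest of the pattern succeed (the atoms after it are unaffected and can still be greedy).
Matches: at [2:5] match "'m'", group 1 = 'm'; at [6:12] match "'7ln2'", group 1 = '7ln2'; at [13:18] match "'klo'", group 1 = 'klo'.
One capturing group, so `findall` returns just the captured substring from each match — 3 in all.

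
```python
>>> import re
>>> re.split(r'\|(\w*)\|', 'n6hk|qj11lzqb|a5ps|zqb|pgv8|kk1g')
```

['n6hk', 'qj11lzqb', 'a5ps', 'zqb', 'pgv8|kk1g']

Because the pattern has a capturing group, `split` also inserts each captured text between the pieces.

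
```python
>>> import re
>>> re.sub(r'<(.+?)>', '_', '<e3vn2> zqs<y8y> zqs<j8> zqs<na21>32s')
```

'_ zqs_ zqs_ zqs_32s'

Matches: at [0:7] → '<e3vn2>'; at [11:16] → '<y8y>'; at [20:24] → '<j8>'; at [28:34] → '<na21>'.
`sub` substitutes '_' at each match site.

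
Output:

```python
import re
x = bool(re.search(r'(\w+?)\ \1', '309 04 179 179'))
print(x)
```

`\1` is not a pattern — it's the concrete string captured by group 1, re-applied verbatim.
Unlike `match`, `search` isn't anchored — it looks for the pattern anywhere in the string.
The match spans [7:14] → '179 179'.
Captured: group 1 = '179'.

True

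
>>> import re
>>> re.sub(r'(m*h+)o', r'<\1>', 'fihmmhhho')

'fih<mmhhh>'

`\1` in the replacement pulls in group 1's text for each match.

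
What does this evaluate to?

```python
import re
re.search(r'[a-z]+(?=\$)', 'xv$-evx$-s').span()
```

(0, 2)

Because the assertion is zero-width, the text it checks is not consumed and won't appear in the result.
`re.search` scans for the first position where the pattern succeeds.
The match spans [0:2] → 'xv'.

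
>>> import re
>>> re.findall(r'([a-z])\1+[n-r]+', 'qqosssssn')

A backreference is literal: `\1` must see the identical characters the first group matched.
Matches: at [0:3] match 'qqo', group 1 = 'q'; at [3:9] match 'sssssn', group 1 = 's'.
`findall` collects group 1 from each match (2 total).

['q', 's']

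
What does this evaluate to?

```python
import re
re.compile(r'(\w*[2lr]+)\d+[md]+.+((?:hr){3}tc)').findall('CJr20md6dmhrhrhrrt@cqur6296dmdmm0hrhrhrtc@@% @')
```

[('CJr2', 'hrhrhrtc')]

This matches zero or more of a word character, then one or more of one of [2lr] (captured); then one or more of a digit, then one or more of one of [md], then one or more of any character; then the literal 'hr' repeated 3 times, then the literal 'tc' (captured).
2 groups means the one result is a tuple of 2 captured strings — 1 here.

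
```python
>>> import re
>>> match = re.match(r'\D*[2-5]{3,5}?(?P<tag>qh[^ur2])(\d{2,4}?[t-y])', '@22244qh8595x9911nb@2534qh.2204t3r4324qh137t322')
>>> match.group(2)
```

'595x'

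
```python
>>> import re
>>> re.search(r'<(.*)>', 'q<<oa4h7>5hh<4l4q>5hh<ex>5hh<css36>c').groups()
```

('<oa4h7>5hh<4l4q>5hh<ex>5hh<css36',)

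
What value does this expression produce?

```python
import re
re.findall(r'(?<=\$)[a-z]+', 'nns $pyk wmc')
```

['pyk']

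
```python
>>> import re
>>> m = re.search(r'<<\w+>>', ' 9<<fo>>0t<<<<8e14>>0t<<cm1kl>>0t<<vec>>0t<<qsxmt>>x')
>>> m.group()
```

Unlike `match`, `search` isn't anchored — it looks for the pattern anywhere in the string.
The match spans [2:8] → '<<fo>>'.

'<<fo>>'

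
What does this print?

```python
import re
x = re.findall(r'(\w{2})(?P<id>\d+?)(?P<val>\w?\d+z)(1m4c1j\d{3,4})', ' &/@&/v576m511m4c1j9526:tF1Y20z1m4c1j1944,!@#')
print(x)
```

This matches exactly 2 of a word character (captured); then one or more of a digit (lazy) (captured as 'id'); then optionally a word character, then one or more of a digit, then a literal 'z' (captured as 'val'); then the literal '1m4', then the literal 'c1j', then 3 to 4 of a digit (captured).
Walking the string: at [24:41] match 'tF1Y20z1m4c1j1944', groups = ('tF', '1', 'Y20z', '1m4c1j1944').
4 groups means the one result is a tuple of 4 captured strings — 1 here.

[('tF', '1', 'Y20z', '1m4c1j1944')]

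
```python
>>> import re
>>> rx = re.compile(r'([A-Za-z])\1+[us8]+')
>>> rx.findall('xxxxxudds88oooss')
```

['x', 'd', 'o']

After group 1 captures some text, `\1` only succeeds where that same text appears again.
Walking the string: at [0:6] match 'xxxxxu', group 1 = 'x'; at [6:11] match 'dds88', group 1 = 'd'; at [11:16] match 'oooss', group 1 = 'o'.
With a single group, `findall` returns only what that group captured — 3 items.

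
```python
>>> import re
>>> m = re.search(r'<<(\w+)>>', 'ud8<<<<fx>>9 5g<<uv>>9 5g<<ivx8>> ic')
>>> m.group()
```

'<<fx>>'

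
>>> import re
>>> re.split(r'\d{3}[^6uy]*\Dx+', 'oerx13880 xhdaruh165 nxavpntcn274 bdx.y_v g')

The pattern matches exactly 3 of a digit, then zero or more of any character except [6uy]; then a non-digit, then one or more of a literal 'x'.
`split` removes every match and returns the 3 fragments in between.

['oerx', 'hdaruh', '.y_v g']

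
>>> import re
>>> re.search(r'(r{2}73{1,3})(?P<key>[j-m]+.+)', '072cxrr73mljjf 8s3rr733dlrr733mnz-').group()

'rr73mljjf 8s3rr733dlrr733mnz-'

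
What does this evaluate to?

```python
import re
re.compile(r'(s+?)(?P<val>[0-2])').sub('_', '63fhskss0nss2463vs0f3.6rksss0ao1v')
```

Pattern: one or more of a literal 's' (lazy) (captured); then a character in [0-2] (captured as 'val').
Matches: at [6:9] → 'ss0'; at [10:13] → 'ss2'; at [17:19] → 's0'; at [25:29] → 'sss0'.
Every occurrence is swapped for '_'.

'63fhsk_n_463v_f3.6rk_ao1v'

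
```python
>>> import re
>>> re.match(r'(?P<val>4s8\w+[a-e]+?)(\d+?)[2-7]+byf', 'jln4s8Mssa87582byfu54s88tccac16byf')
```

`match` is anchored at position 0; if the pattern doesn't fit there, it returns None.
Here the pattern fails at index 0, so the call returns None.

None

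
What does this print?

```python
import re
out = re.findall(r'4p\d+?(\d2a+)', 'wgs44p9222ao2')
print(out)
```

['22a']

The pattern matches the literal '4p', then one or more of a digit (lazy); then a digit, then a literal '2', then one or more of a literal 'a' (captured).
Matches: at [4:11] match '4p9222a', group 1 = '22a'.
With a single group, `findall` returns only what that group captured — 1 item.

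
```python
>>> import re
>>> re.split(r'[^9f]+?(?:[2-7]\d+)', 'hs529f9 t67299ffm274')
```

['', 'f9', 'ff', '']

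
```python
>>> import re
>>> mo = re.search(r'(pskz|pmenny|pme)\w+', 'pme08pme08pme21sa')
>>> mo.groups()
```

('pme',)

Unlike `match`, `search` isn't anchored — it looks for the pattern anywhere in the string.
The match spans [0:17] → 'pme08pme08pme21sa'.
Captured: group 1 = 'pme'.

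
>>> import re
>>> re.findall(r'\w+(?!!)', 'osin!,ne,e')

['osi', 'ne', 'e']

The negative lookaround is zero-width — it rules out positions where the adjacent text would match, without consuming anything.
Walking the string: at [0:3] → 'osi'; at [6:8] → 'ne'; at [9:10] → 'e'.
With no groups in the pattern, `findall` gives back each whole match — 3 here.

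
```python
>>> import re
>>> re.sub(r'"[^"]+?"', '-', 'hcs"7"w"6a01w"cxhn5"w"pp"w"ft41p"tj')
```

`sub` substitutes '-' at each match site.

'hcs-w-cxhn5-pp-ft41p"tj'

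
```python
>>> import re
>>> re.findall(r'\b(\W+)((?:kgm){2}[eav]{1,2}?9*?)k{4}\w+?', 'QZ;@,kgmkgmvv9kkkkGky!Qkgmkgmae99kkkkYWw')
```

[(';@,', 'kgmkgmvv9')]

The pattern matches a word boundary (`\b`, zero-width); then one or more of a non-word character (captured); then the literal 'kgm' repeated 2 times, then 1 to 2 of one of [eav] (lazy), then zero or more of the literal '9' (lazy) (captured); then exactly 4 of a literal 'k', then one or more of a word character (lazy).
Walking the string: at [2:19] match ';@,kgmkgmvv9kkkkG', groups = (';@,', 'kgmkgmvv9').
With 2 capturing groups, `findall` returns a 2-tuple per match.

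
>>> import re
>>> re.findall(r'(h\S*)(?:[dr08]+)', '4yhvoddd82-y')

['hvoddd']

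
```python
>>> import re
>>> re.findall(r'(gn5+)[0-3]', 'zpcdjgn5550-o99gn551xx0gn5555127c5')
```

['gn555', 'gn55', 'gn5555']

The pattern matches the literal 'gn', then one or more of a literal '5' (captured); then a character in [0-3].
Scanning left to right: at [5:11] match 'gn5550', group 1 = 'gn555'; at [15:20] match 'gn551', group 1 = 'gn55'; at [23:30] match 'gn55551', group 1 = 'gn5555'.
With a single group, `findall` returns only what that group captured — 3 items.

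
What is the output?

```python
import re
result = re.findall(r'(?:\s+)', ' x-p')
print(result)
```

[' ']

Pattern: one or more of whitespace (non-capturing group).
With no groups in the pattern, `findall` gives back each whole match — 1 here.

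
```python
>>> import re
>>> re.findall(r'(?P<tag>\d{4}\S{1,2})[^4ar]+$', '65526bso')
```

Pattern: exactly 4 of a digit, then 1 to 2 of a non-whitespace character (captured as 'tag'); then one or more of any character except [4ar]; then anchored at the end.
One capturing group, so `findall` returns just the captured substring from the one match — 1 in all.

['65526b']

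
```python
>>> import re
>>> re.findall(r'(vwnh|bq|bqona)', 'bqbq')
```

['bq', 'bq']

Matches: at [0:2] match 'bq', group 1 = 'bq'; at [2:4] match 'bq', group 1 = 'bq'.
One capturing group, so `findall` returns just the captured substring from each match — 2 in all.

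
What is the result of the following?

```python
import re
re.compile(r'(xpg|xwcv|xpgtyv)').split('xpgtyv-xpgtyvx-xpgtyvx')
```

['', 'xpg', 'tyv-', 'xpg', 'tyvx-', 'xpg', 'tyvx']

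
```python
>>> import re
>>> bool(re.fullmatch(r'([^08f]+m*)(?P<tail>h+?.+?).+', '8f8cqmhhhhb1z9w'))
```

False

The pattern matches one or more of any character except [08f], then zero or more of the literal 'm' (captured); then one or more of the literal 'h' (lazy), then one or more of any character (lazy) (captured as 'tail'); then one or more of any character.
`re.fullmatch` requires the pattern to consume the entire string.
Here there's no way to consume every character, so the call returns None, and `bool(None)` is False.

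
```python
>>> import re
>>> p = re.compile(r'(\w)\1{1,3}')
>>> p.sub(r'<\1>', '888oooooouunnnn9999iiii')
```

The backreference `\1` re-matches whatever the first group consumed, character for character.
Matches: at [0:3] → '888'; at [3:7] → 'oooo'; at [7:9] → 'oo'; at [9:11] → 'uu'; at [11:15] → 'nnnn'; ….
The replacement refers to a captured group, so each match is rewritten using its own captured text.

'<8><o><o><u><n><9><i>'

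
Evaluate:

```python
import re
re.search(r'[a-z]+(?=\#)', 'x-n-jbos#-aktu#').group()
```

'jbos'

Because the assertion is zero-width, the text it checks is not consumed and won't appear in the result.
`re.search` scans for the first position where the pattern succeeds.
The match spans [4:8] → 'jbos'.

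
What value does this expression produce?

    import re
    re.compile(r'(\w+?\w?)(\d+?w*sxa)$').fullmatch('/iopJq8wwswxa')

None

`fullmatch` succeeds only if the pattern covers the string from start to end.
Here there's no way to consume every character, so the call returns None.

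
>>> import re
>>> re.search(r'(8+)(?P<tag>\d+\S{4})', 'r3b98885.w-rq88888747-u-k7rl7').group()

'8885.w-r'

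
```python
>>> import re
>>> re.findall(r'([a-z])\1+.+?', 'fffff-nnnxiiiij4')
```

['f', 'n', 'i']

`\1` has to match the exact text group 1 already captured.
Because there's exactly one group, `findall` drops the full match and keeps group 1 from each hit.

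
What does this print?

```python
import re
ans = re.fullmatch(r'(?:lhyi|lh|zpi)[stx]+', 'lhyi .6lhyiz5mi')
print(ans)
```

For `fullmatch`, every character of the input must be accounted for by the pattern.
Here there's no way to consume every character, so the call returns None.

None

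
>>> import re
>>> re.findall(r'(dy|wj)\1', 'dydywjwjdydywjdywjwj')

The backreference `\1` re-matches whatever the first group consumed, character for character.
Matches: at [0:4] match 'dydy', group 1 = 'dy'; at [4:8] match 'wjwj', group 1 = 'wj'; at [8:12] match 'dydy', group 1 = 'dy'; at [16:20] match 'wjwj', group 1 = 'wj'.
With a single group, `findall` returns only what that group captured — 4 items.

['dy', 'wj', 'dy', 'wj']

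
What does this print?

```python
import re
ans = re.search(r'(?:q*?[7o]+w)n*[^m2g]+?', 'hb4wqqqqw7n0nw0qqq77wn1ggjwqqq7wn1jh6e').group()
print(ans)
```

qqq77wn1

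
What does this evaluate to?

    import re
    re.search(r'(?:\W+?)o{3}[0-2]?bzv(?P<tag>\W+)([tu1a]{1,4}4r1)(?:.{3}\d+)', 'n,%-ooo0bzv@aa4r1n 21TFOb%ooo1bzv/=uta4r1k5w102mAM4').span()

(1, 21)

This matches one or more of a non-word character (lazy) (non-capturing group); then exactly 3 of a literal 'o', then optionally a character in [0-2], then the literal 'bzv'; then one or more of a non-word character (captured as 'tag'); then 1 to 4 of one of [tu1a], then the literal '4r1' (captured); then exactly 3 of any character, then one or more of a digit (non-capturing group).
`re.search` scans for the first position where the pattern succeeds.
The match spans [1:21] → ',%-ooo0bzv@aa4r1n 21'.
Captured: group 1 = '@', group 2 = 'aa4r1'.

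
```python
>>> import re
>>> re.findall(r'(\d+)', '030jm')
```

['030']

With a single group, `findall` returns only what that group captured — 1 item.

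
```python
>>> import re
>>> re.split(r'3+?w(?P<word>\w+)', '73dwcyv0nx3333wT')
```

['73dwcyv0nx', 'T', '']

This matches one or more of a literal '3' (lazy), then the literal 'w'; then one or more of a word character (captured as 'word').
Matches to split on: at [10:16] → '3333wT'.
`re.split` interleaves the captured-group text with the surrounding fragments.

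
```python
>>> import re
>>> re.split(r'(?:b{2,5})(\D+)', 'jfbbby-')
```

['jf', 'y-', '']

Pattern: 2 to 5 of a literal 'b' (non-capturing group); then one or more of a non-digit (captured).
Matches to split on: at [2:7] → 'bbby-'.
`re.split` interleaves the captured-group text with the surrounding fragments.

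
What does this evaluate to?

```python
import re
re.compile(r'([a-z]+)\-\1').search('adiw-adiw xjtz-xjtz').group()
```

A backreference is literal: `\1` must see the identical characters the first group matched.
`re.search` scans for the first position where the pattern succeeds.
The match spans [0:9] → 'adiw-adiw'.
Captured: group 1 = 'adiw'.

'adiw-adiw'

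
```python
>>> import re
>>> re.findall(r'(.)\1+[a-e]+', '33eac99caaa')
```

['3', '9']

The backreference `\1` re-matches whatever the first group consumed, character for character.
With a single group, `findall` returns only what that group captured — 2 items.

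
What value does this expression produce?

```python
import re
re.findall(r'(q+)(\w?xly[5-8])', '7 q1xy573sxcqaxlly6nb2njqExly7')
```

[('q', 'Exly7')]

With 2 capturing groups, `findall` returns a 2-tuple per match.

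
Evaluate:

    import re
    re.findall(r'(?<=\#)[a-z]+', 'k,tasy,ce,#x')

The `(?=…)`/`(?<=…)` assertion just peeks at neighbouring text; it doesn't advance the match position.
`findall` yields the raw match text (1 of them) because the pattern has no groups.

['x']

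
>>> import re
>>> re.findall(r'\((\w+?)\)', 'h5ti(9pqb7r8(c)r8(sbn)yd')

Walking the string: at [12:15] match '(c)', group 1 = 'c'; at [17:22] match '(sbn)', group 1 = 'sbn'.
One capturing group, so `findall` returns just the captured substring from each match — 2 in all.

['c', 'sbn']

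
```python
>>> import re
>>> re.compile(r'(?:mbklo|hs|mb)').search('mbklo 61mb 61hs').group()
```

'mbklo'

Branches in `(...|...)` are attempted left-to-right; the first branch that allows the whole pattern to succeed is taken.
`search` walks the string left to right and returns the first match it finds.
The match spans [0:5] → 'mbklo'.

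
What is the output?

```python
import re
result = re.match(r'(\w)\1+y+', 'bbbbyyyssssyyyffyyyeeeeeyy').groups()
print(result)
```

('b',)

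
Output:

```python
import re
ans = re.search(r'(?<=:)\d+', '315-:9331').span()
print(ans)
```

(5, 9)

Lookahead/lookbehind check context without consuming it, so the matched span excludes the asserted characters.
The match spans [5:9] → '9331'.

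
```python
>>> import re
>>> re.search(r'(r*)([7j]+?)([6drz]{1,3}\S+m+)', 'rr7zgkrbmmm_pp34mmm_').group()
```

Pattern: zero or more of a literal 'r' (captured); then one or more of one of [7j] (lazy) (captured); then 1 to 3 of one of [6drz], then one or more of a non-whitespace character, then one or more of a literal 'm' (captured).
`re.search` tries every starting position until one works.
The match spans [0:19] → 'rr7zgkrbmmm_pp34mmm'.
Captured: group 1 = 'rr', group 2 = '7', group 3 = 'zgkrbmmm_pp34mmm'.

'rr7zgkrbmmm_pp34mmm'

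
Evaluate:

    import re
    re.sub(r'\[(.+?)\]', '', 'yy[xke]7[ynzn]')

'yy7'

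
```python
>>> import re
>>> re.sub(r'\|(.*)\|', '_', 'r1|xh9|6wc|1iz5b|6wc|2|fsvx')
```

'r1_fsvx'

Matches: at [2:23] → '|xh9|6wc|1iz5b|6wc|2|'.
Each match is replaced by '_'.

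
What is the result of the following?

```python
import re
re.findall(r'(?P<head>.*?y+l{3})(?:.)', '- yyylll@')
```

`findall` collects group 1 from the one match (1 total).

['- yyylll']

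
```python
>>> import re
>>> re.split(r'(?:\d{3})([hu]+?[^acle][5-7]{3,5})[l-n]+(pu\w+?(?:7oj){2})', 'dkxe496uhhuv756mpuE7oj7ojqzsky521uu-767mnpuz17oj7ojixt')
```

['dkxe', 'uhhuv756', 'puE7oj7oj', 'qzsky', 'uu-767', 'puz17oj7oj', 'ixt']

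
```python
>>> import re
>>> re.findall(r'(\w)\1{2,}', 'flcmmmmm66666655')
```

`\1` is not a pattern — it's the concrete string captured by group 1, re-applied verbatim.
One capturing group, so `findall` returns just the captured substring from each match — 2 in all.

['m', '6']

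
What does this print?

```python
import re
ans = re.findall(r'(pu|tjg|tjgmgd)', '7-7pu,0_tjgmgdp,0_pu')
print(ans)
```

Alternation isn't longest-match — the leftmost alternative that fits at this position is chosen.
Walking the string: at [3:5] match 'pu', group 1 = 'pu'; at [8:11] match 'tjg', group 1 = 'tjg'; at [18:20] match 'pu', group 1 = 'pu'.
`findall` collects group 1 from each match (3 total).

['pu', 'tjg', 'pu']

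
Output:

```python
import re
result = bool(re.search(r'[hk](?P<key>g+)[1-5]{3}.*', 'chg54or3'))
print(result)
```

False

This matches one of [hk]; then one or more of a literal 'g' (captured as 'key'); then exactly 3 of a character in [1-5], then zero or more of any character.
`re.search` scans for the first position where the pattern succeeds.
Here no position works, so the call returns None, and `bool(None)` is False.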